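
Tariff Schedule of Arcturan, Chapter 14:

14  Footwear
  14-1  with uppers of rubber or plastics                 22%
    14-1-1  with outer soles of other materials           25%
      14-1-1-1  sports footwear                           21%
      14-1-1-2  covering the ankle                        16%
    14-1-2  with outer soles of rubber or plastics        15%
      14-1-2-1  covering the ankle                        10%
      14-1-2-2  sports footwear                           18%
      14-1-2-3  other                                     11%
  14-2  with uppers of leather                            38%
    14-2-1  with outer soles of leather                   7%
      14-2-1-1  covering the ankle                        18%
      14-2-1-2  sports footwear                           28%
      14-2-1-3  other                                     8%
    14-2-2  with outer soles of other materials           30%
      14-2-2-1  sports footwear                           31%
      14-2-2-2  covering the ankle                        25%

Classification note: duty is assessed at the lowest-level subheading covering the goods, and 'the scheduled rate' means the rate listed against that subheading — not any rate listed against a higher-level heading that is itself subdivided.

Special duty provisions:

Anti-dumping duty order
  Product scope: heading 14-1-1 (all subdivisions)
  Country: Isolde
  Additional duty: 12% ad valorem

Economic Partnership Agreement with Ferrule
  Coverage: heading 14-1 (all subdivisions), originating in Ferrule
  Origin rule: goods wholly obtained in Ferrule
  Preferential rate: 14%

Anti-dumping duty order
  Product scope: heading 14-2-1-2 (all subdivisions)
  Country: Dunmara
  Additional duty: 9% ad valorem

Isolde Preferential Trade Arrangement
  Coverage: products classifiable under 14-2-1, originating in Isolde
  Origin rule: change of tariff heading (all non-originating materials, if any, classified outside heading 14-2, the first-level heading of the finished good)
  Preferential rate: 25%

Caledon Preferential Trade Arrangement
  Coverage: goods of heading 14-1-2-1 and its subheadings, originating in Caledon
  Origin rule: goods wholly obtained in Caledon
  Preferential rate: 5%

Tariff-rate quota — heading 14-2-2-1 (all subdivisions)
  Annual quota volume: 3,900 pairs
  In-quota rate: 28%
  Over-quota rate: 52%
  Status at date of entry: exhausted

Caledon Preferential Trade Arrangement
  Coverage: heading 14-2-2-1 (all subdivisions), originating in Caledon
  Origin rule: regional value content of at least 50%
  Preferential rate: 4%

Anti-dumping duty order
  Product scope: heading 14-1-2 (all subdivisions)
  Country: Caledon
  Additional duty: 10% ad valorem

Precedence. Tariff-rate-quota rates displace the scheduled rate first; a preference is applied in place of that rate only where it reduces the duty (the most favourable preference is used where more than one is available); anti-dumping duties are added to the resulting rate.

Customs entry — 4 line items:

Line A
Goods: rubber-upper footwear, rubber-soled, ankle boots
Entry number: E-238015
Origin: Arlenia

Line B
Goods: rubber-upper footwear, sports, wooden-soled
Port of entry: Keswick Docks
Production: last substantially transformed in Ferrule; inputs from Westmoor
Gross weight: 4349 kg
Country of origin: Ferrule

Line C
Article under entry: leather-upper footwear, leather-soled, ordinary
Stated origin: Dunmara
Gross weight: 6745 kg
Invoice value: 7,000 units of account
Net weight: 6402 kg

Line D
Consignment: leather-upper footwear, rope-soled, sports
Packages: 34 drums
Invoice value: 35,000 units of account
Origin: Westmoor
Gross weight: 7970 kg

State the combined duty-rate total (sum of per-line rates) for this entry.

Line A: rubber-upper → 14-1; rubber-soled → 14-1-2; ankle boots → 14-1-2-1. Scheduled 10%. No special measure applies. → 10%.
Line B: rubber-upper → 14-1; wooden-soled → 14-1-1; sports → 14-1-1-1. Scheduled 21%. Ferrule agreement on 14-1: not wholly obtained. → 21%.
Line C: leather-upper → 14-2; leather-soled → 14-2-1; ordinary → 14-2-1-3. Scheduled 8%. No special measure applies. → 8%.
Line D: leather-upper → 14-2; rope-soled → 14-2-2; sports → 14-2-2-1. Scheduled 31%. quota on 14-2-2-1 exhausted → over-quota 52%. → 52%.
Sum: 10% + 21% + 8% + 52% = 91%.

91%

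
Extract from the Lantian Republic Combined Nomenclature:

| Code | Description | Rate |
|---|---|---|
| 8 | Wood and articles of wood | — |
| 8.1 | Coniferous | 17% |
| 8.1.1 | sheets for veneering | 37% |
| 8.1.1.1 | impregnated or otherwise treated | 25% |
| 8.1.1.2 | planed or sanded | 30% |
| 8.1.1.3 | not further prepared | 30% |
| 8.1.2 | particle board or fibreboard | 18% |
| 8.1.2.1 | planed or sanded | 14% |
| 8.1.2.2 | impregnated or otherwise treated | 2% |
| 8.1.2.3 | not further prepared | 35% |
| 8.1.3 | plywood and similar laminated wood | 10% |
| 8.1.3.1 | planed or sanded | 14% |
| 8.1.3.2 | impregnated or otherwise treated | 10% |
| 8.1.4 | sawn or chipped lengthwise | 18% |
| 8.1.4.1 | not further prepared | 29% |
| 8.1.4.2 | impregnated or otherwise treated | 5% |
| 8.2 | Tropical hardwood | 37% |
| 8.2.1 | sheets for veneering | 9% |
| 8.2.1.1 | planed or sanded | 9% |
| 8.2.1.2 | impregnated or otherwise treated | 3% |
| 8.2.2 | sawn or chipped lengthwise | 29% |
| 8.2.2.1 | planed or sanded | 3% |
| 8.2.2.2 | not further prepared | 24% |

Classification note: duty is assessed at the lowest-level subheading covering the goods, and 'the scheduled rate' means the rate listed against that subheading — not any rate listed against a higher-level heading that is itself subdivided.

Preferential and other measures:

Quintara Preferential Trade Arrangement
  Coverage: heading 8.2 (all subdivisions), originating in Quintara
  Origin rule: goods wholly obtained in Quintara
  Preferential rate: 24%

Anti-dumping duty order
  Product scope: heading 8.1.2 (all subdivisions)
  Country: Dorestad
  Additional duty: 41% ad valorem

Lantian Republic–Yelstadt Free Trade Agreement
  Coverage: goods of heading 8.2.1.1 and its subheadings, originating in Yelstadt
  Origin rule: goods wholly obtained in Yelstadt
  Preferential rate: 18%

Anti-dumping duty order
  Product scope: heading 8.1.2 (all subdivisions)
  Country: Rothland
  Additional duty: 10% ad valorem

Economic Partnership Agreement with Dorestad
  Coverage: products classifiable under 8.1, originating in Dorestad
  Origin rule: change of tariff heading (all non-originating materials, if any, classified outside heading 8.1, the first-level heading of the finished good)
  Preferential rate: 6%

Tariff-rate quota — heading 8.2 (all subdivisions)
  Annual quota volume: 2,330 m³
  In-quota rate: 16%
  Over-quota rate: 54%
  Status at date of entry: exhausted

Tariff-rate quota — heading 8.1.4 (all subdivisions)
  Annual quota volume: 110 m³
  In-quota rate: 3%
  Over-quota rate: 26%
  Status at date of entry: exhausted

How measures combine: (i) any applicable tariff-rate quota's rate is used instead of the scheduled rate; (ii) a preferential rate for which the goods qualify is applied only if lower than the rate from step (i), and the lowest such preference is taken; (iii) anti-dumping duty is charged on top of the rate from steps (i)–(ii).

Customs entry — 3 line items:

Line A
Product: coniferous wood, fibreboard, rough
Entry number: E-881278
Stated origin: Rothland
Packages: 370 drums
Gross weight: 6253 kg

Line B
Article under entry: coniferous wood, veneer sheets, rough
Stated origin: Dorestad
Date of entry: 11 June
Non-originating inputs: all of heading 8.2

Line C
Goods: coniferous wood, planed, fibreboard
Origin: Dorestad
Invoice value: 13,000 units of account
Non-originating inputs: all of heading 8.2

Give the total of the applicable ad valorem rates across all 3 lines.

98%

Line A: coniferous → 8.1; fibreboard → 8.1.2; rough → 8.1.2.3. Scheduled 35%. anti-dumping (Rothland, 8.1.2): +10%; total 35% + 10% = 45%. → 45%.
Line B: coniferous → 8.1; veneer sheets → 8.1.1; rough → 8.1.1.3. Scheduled 30%. Dorestad agreement on 8.1: CTH met → 6% available; preferential 6%. → 6%.
Line C: coniferous → 8.1; fibreboard → 8.1.2; planed → 8.1.2.1. Scheduled 14%. Dorestad agreement on 8.1: CTH met → 6% available; preferential 6%; anti-dumping (Dorestad, 8.1.2): +41%; total 6% + 41% = 47%. → 47%.
Sum: 45% + 6% + 47% = 98%.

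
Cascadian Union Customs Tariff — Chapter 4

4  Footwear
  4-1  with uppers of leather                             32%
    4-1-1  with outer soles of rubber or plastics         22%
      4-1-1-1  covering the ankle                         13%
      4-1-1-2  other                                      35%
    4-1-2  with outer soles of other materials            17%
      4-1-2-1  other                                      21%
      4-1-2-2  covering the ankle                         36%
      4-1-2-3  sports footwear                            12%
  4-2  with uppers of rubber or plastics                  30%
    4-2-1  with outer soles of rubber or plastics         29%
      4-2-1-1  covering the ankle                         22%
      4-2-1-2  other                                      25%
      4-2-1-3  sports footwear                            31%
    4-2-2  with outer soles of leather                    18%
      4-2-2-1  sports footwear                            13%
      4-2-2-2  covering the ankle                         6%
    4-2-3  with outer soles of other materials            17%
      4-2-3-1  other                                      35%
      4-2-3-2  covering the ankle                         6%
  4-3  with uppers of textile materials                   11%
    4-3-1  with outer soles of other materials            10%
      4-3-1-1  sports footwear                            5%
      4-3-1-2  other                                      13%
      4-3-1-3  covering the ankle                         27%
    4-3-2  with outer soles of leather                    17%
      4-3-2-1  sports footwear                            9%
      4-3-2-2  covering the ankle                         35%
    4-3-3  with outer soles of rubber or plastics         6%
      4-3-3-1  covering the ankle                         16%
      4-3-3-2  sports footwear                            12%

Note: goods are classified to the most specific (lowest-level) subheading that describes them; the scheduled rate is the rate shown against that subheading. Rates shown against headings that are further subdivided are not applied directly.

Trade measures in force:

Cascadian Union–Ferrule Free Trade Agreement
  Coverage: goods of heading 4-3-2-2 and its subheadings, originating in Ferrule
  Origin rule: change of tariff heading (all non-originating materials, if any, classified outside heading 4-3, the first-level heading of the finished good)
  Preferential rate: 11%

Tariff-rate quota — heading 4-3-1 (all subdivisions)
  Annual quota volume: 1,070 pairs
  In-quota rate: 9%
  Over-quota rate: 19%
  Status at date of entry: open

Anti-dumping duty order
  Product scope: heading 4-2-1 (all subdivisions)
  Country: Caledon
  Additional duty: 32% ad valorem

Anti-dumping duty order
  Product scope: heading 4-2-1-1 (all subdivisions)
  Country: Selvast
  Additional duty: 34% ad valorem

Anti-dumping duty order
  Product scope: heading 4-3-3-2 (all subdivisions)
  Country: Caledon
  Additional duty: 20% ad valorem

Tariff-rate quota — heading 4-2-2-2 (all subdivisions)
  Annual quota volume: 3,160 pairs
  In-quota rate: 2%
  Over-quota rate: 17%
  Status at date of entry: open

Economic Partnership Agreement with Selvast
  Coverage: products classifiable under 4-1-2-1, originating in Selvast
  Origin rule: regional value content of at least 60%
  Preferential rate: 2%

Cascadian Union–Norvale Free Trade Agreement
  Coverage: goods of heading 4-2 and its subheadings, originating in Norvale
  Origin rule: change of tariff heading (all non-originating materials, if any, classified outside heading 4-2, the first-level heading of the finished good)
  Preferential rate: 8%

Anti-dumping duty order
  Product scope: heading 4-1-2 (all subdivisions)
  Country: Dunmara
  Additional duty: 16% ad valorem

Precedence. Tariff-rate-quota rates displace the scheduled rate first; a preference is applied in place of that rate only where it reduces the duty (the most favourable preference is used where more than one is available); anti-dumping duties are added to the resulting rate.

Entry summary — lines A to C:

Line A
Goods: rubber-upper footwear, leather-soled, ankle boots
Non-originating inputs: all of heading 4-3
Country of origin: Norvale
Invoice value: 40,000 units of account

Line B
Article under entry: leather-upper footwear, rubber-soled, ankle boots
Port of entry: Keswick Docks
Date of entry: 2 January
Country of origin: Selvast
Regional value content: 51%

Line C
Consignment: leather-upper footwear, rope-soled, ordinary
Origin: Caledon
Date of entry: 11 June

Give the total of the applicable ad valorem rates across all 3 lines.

Line A: rubber-upper → 4-2; leather-soled → 4-2-2; ankle boots → 4-2-2-2. Scheduled 6%. quota on 4-2-2-2 open → in-quota 2%; Norvale agreement on 4-2: CTH met → 8% available; preference 8% not lower than 2% → no reduction. → 2%.
Line B: leather-upper → 4-1; rubber-soled → 4-1-1; ankle boots → 4-1-1-1. Scheduled 13%. Selvast agreement on 4-1-2-1: 4-1-1-1 not covered. → 13%.
Line C: leather-upper → 4-1; rope-soled → 4-1-2; ordinary → 4-1-2-1. Scheduled 21%. No special measure applies. → 21%.
Sum: 2% + 13% + 21% = 36%.

36%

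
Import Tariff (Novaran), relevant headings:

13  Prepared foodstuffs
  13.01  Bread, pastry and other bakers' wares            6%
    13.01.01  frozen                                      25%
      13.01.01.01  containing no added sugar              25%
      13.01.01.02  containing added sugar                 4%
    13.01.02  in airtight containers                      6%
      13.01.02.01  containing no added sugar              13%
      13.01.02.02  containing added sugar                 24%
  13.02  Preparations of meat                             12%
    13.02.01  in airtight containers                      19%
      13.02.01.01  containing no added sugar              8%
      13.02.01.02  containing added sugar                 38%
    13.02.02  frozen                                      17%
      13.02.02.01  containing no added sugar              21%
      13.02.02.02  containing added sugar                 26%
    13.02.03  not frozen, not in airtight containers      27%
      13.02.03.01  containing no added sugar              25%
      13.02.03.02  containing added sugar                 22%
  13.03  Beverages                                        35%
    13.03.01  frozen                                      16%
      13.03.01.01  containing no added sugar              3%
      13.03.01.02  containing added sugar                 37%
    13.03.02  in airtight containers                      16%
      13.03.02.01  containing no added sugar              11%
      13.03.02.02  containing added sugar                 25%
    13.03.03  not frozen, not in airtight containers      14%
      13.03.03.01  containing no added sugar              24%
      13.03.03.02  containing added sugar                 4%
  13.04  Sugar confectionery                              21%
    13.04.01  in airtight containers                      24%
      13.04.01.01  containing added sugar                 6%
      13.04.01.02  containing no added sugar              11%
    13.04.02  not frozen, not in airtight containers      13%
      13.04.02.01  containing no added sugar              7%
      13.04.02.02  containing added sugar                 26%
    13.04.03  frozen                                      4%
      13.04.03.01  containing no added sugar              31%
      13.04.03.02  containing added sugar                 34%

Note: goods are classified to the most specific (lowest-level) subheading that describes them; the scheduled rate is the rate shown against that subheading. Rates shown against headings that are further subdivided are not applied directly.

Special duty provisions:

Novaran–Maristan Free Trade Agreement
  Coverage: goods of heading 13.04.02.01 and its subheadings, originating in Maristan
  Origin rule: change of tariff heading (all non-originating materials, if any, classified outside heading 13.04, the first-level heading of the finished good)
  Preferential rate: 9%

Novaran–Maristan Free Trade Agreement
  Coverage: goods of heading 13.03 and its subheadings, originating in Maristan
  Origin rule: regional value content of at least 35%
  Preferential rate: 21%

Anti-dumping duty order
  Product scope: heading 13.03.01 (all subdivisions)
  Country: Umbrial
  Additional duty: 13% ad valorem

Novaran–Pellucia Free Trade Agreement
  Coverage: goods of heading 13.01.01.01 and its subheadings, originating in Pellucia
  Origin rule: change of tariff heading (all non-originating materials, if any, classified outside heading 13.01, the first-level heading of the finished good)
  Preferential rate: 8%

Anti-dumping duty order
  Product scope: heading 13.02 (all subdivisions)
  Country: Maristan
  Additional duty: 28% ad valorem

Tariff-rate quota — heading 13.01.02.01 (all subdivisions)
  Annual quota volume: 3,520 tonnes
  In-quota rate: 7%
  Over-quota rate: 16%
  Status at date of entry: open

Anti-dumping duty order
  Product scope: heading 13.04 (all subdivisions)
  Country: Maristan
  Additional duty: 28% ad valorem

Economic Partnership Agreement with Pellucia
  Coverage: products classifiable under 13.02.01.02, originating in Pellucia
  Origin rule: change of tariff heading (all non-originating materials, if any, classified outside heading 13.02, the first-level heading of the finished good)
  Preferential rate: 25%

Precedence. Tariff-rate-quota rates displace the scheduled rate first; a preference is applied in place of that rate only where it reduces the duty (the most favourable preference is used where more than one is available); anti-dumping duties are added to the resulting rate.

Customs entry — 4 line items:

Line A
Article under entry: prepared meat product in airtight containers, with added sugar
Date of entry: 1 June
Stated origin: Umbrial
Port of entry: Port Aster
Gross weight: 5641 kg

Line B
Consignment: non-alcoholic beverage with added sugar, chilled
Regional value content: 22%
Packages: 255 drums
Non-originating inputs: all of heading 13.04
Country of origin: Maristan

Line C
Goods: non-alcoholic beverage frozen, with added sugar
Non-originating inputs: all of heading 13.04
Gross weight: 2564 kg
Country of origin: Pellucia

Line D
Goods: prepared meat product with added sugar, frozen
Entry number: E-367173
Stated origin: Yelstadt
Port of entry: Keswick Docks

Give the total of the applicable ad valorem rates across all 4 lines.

105%

Line A: prepared meat product → 13.02; in airtight containers → 13.02.01; with added sugar → 13.02.01.02. Scheduled 38%. No special measure applies. → 38%.
Line B: non-alcoholic beverage → 13.03; chilled → 13.03.03; with added sugar → 13.03.03.02. Scheduled 4%. Maristan agreement on 13.04.02.01: 13.03.03.02 not covered; Maristan agreement on 13.03: RVC < 35%. → 4%.
Line C: non-alcoholic beverage → 13.03; frozen → 13.03.01; with added sugar → 13.03.01.02. Scheduled 37%. Pellucia agreement on 13.01.01.01: 13.03.01.02 not covered; Pellucia agreement on 13.02.01.02: 13.03.01.02 not covered. → 37%.
Line D: prepared meat product → 13.02; frozen → 13.02.02; with added sugar → 13.02.02.02. Scheduled 26%. No special measure applies. → 26%.
Sum: 38% + 4% + 37% + 26% = 105%.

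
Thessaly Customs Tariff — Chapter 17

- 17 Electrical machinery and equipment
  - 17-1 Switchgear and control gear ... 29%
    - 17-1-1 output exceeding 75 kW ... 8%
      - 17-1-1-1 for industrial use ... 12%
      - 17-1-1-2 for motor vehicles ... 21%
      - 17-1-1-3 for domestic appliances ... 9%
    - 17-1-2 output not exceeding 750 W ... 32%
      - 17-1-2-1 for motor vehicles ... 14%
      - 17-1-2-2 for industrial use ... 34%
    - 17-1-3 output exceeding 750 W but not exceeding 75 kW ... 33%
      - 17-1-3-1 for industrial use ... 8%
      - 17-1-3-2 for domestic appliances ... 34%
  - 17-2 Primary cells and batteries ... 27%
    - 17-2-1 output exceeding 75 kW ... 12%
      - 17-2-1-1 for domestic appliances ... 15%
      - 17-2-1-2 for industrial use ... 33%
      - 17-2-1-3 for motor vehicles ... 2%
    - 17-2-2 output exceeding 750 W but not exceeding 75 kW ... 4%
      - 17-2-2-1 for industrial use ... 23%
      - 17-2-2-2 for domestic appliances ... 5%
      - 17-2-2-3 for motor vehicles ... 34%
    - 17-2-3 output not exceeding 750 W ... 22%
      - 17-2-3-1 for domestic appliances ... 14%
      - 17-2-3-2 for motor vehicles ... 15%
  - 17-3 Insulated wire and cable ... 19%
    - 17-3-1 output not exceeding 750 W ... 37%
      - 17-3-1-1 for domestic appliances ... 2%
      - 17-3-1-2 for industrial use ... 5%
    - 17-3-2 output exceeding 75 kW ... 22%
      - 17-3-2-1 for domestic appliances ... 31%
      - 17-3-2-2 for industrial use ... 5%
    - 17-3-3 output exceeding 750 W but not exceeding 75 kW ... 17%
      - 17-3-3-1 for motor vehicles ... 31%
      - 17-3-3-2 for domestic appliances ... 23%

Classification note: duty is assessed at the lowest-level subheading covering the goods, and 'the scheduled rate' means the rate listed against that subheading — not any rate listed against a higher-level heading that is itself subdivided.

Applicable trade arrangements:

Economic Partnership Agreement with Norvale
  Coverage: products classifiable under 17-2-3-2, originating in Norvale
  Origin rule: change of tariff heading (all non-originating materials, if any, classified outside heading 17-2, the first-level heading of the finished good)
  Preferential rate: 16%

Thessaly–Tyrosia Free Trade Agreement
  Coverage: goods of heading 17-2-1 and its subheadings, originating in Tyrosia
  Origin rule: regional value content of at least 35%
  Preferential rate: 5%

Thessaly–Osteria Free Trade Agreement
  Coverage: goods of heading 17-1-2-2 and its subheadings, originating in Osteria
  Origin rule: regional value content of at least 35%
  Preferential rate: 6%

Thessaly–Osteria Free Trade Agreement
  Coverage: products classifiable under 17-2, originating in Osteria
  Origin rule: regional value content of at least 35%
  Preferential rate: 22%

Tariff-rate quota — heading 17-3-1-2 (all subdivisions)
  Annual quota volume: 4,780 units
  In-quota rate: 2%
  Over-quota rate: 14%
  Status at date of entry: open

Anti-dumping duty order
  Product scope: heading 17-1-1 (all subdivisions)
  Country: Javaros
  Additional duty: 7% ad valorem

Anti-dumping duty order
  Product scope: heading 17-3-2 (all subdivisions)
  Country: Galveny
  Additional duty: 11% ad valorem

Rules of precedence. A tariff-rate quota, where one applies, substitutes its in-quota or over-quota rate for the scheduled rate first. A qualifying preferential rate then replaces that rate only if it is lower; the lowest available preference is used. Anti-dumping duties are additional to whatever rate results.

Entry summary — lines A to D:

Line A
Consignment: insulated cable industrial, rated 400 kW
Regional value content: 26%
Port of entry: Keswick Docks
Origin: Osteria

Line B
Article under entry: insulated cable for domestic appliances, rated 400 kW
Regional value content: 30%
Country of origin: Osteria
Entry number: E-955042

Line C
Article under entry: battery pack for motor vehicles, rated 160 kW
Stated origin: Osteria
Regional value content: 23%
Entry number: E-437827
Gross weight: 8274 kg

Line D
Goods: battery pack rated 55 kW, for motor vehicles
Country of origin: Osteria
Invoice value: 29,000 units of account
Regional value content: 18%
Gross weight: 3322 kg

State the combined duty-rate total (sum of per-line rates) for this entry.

Line A: insulated cable → 17-3; rated 400 kW → 17-3-2; industrial → 17-3-2-2. Scheduled 5%. Osteria agreement on 17-1-2-2: 17-3-2-2 not covered; Osteria agreement on 17-2: 17-3-2-2 not covered. → 5%.
Line B: insulated cable → 17-3; rated 400 kW → 17-3-2; for domestic appliances → 17-3-2-1. Scheduled 31%. Osteria agreement on 17-1-2-2: 17-3-2-1 not covered; Osteria agreement on 17-2: 17-3-2-1 not covered. → 31%.
Line C: battery pack → 17-2; rated 160 kW → 17-2-1; for motor vehicles → 17-2-1-3. Scheduled 2%. Osteria agreement on 17-1-2-2: 17-2-1-3 not covered; Osteria agreement on 17-2: RVC < 35%. → 2%.
Line D: battery pack → 17-2; rated 55 kW → 17-2-2; for motor vehicles → 17-2-2-3. Scheduled 34%. Osteria agreement on 17-1-2-2: 17-2-2-3 not covered; Osteria agreement on 17-2: RVC < 35%. → 34%.
Sum: 5% + 31% + 2% + 34% = 72%.

72%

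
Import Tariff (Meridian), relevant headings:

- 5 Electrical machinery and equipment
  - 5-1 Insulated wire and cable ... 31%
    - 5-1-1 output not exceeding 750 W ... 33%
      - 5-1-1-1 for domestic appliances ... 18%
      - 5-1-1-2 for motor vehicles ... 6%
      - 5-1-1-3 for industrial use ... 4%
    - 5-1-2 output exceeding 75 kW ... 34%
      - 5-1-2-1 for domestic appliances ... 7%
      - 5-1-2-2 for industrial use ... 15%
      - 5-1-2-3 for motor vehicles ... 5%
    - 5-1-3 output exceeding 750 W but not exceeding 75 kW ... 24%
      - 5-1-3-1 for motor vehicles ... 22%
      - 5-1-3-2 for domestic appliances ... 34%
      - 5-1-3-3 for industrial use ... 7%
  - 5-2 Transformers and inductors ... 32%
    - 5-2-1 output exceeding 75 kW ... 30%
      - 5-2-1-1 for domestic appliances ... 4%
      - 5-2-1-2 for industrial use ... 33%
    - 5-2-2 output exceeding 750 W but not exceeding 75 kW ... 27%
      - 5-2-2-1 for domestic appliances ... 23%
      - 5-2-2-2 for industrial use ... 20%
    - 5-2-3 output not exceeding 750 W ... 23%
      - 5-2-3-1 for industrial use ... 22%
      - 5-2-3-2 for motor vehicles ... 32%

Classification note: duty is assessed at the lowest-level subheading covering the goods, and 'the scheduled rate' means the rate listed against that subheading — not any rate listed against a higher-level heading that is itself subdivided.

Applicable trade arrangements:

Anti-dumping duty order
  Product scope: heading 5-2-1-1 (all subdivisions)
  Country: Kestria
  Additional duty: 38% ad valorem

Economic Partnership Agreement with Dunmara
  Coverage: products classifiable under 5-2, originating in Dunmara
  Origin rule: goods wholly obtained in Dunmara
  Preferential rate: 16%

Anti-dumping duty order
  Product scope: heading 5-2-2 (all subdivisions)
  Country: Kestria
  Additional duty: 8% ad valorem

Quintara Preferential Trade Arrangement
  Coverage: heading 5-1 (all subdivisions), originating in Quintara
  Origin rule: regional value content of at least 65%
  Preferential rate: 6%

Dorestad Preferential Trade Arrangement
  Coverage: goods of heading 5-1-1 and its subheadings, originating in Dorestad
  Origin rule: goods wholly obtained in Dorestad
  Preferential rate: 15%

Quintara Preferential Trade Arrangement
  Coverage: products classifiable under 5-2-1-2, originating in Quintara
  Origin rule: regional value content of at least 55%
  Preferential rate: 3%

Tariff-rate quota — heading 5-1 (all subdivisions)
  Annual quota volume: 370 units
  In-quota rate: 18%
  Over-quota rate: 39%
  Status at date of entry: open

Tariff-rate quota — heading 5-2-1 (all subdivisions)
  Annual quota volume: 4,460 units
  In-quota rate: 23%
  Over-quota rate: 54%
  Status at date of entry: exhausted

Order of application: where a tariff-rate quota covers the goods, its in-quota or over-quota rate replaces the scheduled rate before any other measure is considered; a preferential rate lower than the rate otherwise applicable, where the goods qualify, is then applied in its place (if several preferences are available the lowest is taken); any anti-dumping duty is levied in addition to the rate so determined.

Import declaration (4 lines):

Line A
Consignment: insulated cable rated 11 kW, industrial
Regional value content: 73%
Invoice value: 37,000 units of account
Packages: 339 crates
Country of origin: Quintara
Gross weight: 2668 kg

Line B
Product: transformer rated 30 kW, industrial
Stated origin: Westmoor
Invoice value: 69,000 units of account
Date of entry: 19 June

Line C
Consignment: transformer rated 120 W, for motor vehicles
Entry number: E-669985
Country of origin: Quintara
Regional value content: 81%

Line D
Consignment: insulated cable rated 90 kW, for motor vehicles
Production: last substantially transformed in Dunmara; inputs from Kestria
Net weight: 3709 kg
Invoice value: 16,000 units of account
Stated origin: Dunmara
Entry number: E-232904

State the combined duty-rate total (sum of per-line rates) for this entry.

Line A: insulated cable → 5-1; rated 11 kW → 5-1-3; industrial → 5-1-3-3. Scheduled 7%. quota on 5-1 open → in-quota 18%; Quintara agreement on 5-1: RVC ≥ 65% → 6% available; Quintara agreement on 5-2-1-2: 5-1-3-3 not covered; preferential 6%. → 6%.
Line B: transformer → 5-2; rated 30 kW → 5-2-2; industrial → 5-2-2-2. Scheduled 20%. No special measure applies. → 20%.
Line C: transformer → 5-2; rated 120 W → 5-2-3; for motor vehicles → 5-2-3-2. Scheduled 32%. Quintara agreement on 5-1: 5-2-3-2 not covered; Quintara agreement on 5-2-1-2: 5-2-3-2 not covered. → 32%.
Line D: insulated cable → 5-1; rated 90 kW → 5-1-2; for motor vehicles → 5-1-2-3. Scheduled 5%. quota on 5-1 open → in-quota 18%; Dunmara agreement on 5-2: 5-1-2-3 not covered. → 18%.
Sum: 6% + 20% + 32% + 18% = 76%.

76%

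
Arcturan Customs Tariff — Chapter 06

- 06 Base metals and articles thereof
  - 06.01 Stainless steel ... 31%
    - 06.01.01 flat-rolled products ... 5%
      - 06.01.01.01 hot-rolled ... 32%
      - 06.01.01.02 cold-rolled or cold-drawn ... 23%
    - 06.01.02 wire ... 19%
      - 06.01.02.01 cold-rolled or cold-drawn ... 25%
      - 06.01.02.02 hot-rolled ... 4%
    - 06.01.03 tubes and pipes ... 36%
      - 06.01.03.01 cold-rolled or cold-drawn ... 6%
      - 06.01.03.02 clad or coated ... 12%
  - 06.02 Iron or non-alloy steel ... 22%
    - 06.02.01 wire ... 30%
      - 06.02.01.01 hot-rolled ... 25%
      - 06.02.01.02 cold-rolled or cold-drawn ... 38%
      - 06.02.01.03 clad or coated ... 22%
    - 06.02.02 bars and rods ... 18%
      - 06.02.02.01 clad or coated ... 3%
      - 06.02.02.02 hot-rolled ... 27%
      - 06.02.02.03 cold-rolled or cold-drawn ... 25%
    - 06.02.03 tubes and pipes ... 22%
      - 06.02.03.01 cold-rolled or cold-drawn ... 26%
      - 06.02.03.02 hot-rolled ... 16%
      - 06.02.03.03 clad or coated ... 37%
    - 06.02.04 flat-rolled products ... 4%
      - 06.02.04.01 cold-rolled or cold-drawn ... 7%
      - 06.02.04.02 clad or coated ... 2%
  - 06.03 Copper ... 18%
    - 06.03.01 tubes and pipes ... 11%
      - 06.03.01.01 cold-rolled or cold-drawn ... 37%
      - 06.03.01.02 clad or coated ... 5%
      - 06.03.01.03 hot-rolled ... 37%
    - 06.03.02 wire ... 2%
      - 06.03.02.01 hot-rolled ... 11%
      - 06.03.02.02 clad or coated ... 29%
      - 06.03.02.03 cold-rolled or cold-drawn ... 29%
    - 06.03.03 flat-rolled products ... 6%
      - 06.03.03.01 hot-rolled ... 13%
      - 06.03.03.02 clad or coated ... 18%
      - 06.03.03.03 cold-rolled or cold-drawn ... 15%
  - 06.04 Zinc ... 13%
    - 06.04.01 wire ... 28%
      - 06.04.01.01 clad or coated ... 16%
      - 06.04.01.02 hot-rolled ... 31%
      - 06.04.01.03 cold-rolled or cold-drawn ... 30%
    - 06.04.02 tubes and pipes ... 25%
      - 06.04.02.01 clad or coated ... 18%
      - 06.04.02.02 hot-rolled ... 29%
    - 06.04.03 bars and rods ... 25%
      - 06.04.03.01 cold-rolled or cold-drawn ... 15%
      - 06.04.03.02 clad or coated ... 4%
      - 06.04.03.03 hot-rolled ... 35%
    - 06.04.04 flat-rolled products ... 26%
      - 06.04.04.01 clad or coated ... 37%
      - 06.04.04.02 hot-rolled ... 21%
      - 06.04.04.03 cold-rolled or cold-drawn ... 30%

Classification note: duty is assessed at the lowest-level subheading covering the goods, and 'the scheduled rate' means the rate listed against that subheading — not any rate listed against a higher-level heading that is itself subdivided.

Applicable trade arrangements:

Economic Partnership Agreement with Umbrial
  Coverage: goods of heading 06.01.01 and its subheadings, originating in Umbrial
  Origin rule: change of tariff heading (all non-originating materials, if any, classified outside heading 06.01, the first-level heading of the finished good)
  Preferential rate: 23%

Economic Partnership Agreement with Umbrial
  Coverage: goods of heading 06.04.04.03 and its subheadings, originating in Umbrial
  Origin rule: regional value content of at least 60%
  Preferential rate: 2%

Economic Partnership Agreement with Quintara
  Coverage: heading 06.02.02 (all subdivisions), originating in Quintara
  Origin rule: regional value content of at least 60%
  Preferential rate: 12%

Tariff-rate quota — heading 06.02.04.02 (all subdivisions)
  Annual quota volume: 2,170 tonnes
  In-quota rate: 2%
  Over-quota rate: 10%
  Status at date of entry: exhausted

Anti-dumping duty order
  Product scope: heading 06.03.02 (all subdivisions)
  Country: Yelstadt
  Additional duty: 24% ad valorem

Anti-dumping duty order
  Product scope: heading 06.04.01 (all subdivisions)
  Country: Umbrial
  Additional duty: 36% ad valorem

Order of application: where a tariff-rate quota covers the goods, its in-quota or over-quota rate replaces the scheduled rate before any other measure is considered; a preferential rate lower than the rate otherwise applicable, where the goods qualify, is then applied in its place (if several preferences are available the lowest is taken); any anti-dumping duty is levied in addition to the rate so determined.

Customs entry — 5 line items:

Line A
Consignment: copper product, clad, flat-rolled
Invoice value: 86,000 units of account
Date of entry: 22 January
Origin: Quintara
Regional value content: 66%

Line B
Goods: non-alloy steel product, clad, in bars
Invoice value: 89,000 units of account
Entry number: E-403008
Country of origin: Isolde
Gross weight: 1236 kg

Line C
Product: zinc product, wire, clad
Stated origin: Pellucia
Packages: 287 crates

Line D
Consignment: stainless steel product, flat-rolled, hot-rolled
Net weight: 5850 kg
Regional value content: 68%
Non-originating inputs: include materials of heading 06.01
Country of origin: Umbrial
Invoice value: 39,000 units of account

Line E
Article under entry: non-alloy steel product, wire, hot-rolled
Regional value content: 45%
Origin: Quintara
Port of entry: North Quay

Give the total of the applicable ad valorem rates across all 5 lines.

Line A: copper → 06.03; flat-rolled → 06.03.03; clad → 06.03.03.02. Scheduled 18%. Quintara agreement on 06.02.02: 06.03.03.02 not covered. → 18%.
Line B: non-alloy steel → 06.02; in bars → 06.02.02; clad → 06.02.02.01. Scheduled 3%. No special measure applies. → 3%.
Line C: zinc → 06.04; wire → 06.04.01; clad → 06.04.01.01. Scheduled 16%. No special measure applies. → 16%.
Line D: stainless steel → 06.01; flat-rolled → 06.01.01; hot-rolled → 06.01.01.01. Scheduled 32%. Umbrial agreement on 06.01.01: CTH not met; Umbrial agreement on 06.04.04.03: 06.01.01.01 not covered. → 32%.
Line E: non-alloy steel → 06.02; wire → 06.02.01; hot-rolled → 06.02.01.01. Scheduled 25%. Quintara agreement on 06.02.02: 06.02.01.01 not covered. → 25%.
Sum: 18% + 3% + 16% + 32% + 25% = 94%.

94%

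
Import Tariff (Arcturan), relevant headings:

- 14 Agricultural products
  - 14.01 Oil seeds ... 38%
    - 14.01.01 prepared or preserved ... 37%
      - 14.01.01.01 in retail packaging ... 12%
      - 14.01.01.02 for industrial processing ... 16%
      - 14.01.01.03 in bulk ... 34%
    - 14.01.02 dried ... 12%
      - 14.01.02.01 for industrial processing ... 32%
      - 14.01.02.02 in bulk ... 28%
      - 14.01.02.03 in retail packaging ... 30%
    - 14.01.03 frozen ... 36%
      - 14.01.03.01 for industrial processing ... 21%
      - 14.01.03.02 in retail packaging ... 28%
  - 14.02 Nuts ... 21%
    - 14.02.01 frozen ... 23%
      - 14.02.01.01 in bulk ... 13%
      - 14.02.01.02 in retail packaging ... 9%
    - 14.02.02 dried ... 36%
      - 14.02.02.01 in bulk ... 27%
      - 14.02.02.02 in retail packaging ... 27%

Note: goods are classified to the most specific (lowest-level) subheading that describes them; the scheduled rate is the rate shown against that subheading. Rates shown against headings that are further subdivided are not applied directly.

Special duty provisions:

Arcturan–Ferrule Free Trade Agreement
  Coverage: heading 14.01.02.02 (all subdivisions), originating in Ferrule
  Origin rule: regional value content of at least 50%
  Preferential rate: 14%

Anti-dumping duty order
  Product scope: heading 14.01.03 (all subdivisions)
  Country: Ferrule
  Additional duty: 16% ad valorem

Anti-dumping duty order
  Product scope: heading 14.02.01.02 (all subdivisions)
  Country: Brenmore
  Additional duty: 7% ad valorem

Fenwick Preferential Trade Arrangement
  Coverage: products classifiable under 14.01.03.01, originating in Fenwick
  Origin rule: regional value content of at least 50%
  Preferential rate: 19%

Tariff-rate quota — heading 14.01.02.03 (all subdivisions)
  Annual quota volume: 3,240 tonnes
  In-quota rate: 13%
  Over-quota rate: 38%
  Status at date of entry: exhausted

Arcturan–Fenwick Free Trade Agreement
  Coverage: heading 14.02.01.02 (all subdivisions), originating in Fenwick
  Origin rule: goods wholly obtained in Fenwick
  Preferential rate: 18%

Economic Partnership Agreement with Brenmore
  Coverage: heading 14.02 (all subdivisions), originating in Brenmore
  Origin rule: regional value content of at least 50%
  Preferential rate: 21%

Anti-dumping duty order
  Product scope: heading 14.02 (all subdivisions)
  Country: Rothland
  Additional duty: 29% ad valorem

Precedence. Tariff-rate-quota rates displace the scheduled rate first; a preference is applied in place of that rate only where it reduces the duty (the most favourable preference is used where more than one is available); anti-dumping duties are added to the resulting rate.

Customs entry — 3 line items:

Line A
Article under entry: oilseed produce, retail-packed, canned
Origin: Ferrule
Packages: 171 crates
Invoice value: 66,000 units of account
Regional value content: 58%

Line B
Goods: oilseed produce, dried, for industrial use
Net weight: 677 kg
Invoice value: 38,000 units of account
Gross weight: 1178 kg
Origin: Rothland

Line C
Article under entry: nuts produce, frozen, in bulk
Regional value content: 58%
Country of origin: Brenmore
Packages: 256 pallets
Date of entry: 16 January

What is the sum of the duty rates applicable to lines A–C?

57%

Line A: oilseed → 14.01; canned → 14.01.01; retail-packed → 14.01.01.01. Scheduled 12%. Ferrule agreement on 14.01.02.02: 14.01.01.01 not covered. → 12%.
Line B: oilseed → 14.01; dried → 14.01.02; for industrial use → 14.01.02.01. Scheduled 32%. No special measure applies. → 32%.
Line C: nuts → 14.02; frozen → 14.02.01; in bulk → 14.02.01.01. Scheduled 13%. Brenmore agreement on 14.02: RVC ≥ 50% → 21% available; preference 21% not lower than 13% → no reduction. → 13%.
Sum: 12% + 32% + 13% = 57%.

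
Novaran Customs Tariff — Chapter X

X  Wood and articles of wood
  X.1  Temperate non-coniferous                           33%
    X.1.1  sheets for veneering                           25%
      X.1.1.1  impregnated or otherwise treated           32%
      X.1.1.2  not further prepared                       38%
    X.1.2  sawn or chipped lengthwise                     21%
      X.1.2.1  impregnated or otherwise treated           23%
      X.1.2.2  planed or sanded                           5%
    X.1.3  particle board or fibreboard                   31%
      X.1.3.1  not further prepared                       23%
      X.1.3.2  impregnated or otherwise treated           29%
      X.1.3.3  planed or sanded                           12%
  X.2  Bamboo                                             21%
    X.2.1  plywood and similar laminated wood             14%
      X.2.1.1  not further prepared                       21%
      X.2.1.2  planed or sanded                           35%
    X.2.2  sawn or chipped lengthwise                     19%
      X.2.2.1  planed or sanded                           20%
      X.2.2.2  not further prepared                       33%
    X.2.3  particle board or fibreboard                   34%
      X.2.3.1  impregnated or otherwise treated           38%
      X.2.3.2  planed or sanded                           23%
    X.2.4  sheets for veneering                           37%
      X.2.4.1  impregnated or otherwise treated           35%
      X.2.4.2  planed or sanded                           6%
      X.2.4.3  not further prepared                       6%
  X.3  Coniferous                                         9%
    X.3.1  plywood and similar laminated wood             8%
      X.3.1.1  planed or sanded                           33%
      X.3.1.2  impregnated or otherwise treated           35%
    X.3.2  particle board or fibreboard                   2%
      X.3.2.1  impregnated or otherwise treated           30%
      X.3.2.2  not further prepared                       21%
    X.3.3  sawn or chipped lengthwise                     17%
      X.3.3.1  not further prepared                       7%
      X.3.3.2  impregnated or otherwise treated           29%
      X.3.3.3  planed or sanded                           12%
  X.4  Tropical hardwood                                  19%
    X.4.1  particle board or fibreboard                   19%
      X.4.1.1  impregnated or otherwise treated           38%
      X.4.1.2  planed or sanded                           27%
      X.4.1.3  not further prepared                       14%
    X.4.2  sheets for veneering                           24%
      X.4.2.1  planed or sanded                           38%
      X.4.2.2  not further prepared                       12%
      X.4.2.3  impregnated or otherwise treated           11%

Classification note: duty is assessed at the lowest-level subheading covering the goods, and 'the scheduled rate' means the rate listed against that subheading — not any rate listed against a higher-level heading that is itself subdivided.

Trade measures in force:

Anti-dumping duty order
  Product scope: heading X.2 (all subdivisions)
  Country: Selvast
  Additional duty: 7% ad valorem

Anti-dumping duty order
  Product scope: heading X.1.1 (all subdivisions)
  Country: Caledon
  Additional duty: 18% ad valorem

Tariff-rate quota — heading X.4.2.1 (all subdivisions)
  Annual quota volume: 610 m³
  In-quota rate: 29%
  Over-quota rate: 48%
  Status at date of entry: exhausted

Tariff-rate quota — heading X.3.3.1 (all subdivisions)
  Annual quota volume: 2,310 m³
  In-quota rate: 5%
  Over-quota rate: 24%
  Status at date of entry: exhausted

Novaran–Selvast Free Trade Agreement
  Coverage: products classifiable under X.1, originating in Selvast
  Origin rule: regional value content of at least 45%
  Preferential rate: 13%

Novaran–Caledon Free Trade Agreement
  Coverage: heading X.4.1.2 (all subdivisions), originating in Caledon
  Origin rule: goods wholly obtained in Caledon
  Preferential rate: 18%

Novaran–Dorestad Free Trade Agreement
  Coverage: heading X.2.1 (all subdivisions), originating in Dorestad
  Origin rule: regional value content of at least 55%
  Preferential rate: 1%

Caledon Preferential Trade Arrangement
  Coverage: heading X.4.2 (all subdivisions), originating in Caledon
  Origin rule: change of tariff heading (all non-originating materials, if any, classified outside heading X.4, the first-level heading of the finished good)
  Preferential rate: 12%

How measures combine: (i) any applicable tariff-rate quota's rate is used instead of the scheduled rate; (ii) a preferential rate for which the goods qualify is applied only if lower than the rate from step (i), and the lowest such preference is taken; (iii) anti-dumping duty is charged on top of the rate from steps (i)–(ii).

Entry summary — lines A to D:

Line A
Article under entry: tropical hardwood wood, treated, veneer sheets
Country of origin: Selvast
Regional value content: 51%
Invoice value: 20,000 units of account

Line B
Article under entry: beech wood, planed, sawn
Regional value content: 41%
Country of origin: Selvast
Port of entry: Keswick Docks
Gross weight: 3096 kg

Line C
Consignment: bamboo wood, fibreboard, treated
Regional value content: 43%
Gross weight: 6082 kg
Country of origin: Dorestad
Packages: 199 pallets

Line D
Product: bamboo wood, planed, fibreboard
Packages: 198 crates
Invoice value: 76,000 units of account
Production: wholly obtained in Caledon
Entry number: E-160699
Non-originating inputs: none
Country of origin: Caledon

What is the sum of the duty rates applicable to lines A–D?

77%

Line A: tropical hardwood → X.4; veneer sheets → X.4.2; treated → X.4.2.3. Scheduled 11%. Selvast agreement on X.1: X.4.2.3 not covered. → 11%.
Line B: beech → X.1; sawn → X.1.2; planed → X.1.2.2. Scheduled 5%. Selvast agreement on X.1: RVC < 45%. → 5%.
Line C: bamboo → X.2; fibreboard → X.2.3; treated → X.2.3.1. Scheduled 38%. Dorestad agreement on X.2.1: X.2.3.1 not covered. → 38%.
Line D: bamboo → X.2; fibreboard → X.2.3; planed → X.2.3.2. Scheduled 23%. Caledon agreement on X.4.1.2: X.2.3.2 not covered; Caledon agreement on X.4.2: X.2.3.2 not covered. → 23%.
Sum: 11% + 5% + 38% + 23% = 77%.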